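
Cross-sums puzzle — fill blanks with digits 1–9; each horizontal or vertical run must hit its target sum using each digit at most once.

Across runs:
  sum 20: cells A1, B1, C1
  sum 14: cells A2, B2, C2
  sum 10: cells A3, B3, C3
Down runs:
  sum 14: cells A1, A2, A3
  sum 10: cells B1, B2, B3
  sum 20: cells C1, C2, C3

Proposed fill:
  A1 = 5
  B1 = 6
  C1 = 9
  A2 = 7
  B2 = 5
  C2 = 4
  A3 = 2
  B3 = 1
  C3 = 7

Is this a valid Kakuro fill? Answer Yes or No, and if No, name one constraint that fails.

No — the down run B1–B3 sums to 12, not 10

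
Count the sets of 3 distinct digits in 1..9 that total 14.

8

3 distinct digits from 1–9 sum between 6 and 24.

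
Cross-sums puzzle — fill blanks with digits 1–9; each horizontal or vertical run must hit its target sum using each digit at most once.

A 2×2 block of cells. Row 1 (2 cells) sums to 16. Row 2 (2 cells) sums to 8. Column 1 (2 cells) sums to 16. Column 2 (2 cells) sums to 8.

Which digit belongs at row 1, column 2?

16 in 2 cells must be {7,9}.
The 16 across and the 8 down share only 7, so (1,2) = 7.
The 8 across and the 16 down share only 7, so (2,1) = 7.
(2,2) = 8 − 7 = 1 completes the 8 across.
(1,1) = 16 − 7 = 9 completes the 16 across.

7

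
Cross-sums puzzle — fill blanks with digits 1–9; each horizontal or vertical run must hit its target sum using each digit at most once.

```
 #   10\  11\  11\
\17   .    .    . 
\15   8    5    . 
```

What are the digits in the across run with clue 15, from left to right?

8 5 2

R1C1 = 10 − 8 = 2 completes the 10 down.
R1C2 = 11 − 5 = 6 completes the 11 down.
R1C3 = 17 − 8 = 9 completes the 17 across.
R2C3 = 15 − 13 = 2 completes the 15 across.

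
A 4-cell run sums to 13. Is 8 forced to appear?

No

Counterexample: {1,2,3,7} sums to 13 without using 8.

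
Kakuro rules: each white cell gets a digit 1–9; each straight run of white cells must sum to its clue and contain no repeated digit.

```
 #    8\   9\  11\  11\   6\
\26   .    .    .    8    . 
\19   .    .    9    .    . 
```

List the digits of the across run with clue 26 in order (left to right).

R1C3 = 11 − 9 = 2 completes the 11 down.
R2C4 = 11 − 8 = 3 completes the 11 down.
Nothing is forced directly, so branch on R2C1, whose candidates are 1 or 2. If R2C1 = 2: that forces R1C1 = 6, R1C5 = 1, after which R2C5 would have to be in {1,4} for the 19 across but in {5} for the 6 down — contradiction. So R2C1 = 1.
R1C1 = 8 − 1 = 7 completes the 8 down.
No cell is forced outright now. R2C2 can only be 2 or 4 (the digits allowed by both its 19 across and its 9 down). If R2C2 = 2: then R1C2 would have to be in {3,4,5,6} for the 26 across but in {7} for the 9 down — contradiction. So R2C2 = 4.
R1C2 = 9 − 4 = 5 completes the 9 down.
R1C5 = 26 − 22 = 4 completes the 26 across.
R2C5 = 19 − 17 = 2 completes the 19 across.

7, 5, 2, 8, 4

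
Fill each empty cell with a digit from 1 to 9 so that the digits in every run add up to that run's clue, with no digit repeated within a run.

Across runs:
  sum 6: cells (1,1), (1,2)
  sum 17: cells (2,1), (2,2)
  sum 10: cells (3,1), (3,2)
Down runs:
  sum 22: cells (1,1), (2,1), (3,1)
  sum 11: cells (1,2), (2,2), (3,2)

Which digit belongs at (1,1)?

17 in 2 cells must be {8,9}.
The 6 across and the 22 down share only 5, so (1,1) = 5.
(1,2) = 6 − 5 = 1 completes the 6 across.
Given what's placed, (2,2) must be 8 to fit the 17 across and 11 down.
(3,2) = 11 − 9 = 2 completes the 11 down.
(2,1) = 17 − 8 = 9 completes the 17 across.
(3,1) = 10 − 2 = 8 completes the 10 across.

5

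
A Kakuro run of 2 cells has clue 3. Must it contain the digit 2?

The only way to make 3 from 2 distinct digits is {1,2}, which contains 2.

Yes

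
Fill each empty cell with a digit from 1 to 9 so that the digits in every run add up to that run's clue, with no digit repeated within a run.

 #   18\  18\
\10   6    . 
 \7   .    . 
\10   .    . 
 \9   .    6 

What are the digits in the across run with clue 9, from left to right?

R1C2 = 10 − 6 = 4 completes the 10 across.
R4C1 = 9 − 6 = 3 completes the 9 across.
Nothing is forced directly, so branch on R2C2, whose candidates are 1 or 3 or 5. If R2C2 = 1: then R2C1 would have to be in {6} for the 7 across but in {1,2,4,5,7,8} for the 18 down — contradiction. If R2C2 = 3: that forces R2C1 = 4, after which R3C1 would have to be in {1,2,3,4,6,7,8,9} for the 10 across but in {5} for the 18 down — contradiction. So R2C2 = 5.
R2C1 = 7 − 5 = 2 completes the 7 across.
R3C1 = 18 − 11 = 7 completes the 18 down.
R3C2 = 10 − 7 = 3 completes the 10 across.

3, 6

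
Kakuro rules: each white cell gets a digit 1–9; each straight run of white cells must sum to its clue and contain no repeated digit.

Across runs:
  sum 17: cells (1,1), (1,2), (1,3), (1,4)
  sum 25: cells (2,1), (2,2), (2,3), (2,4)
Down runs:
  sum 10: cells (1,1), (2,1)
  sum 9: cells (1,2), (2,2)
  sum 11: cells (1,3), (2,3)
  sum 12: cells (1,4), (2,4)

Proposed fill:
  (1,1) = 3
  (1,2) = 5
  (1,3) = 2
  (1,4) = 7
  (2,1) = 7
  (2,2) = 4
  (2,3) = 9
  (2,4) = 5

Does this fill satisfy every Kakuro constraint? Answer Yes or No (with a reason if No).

Yes

Across: 3+5+2+7=17; 7+4+9+5=25. Down: 3+7=10; 5+4=9; 2+9=11; 7+5=12. No digit repeats within any run.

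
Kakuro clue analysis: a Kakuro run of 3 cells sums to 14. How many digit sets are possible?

8

3 distinct digits from 1–9 sum between 6 and 24.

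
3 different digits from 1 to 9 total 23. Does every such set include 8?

Yes

The only way to make 23 from 3 distinct digits is {6,8,9}, which contains 8.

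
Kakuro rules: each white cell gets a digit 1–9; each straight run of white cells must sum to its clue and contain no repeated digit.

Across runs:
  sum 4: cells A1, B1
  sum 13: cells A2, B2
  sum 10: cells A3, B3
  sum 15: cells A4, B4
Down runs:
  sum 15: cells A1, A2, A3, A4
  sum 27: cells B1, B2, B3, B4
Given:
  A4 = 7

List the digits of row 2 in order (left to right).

4 in 2 cells must be {1,3}.
Only 3 fits B1 under both its across sum 4 and down sum 27.
B4 = 15 − 7 = 8 completes the 15 across.
A1 = 4 − 3 = 1 completes the 4 across.
No cell is forced outright now. A2 can only be 4 or 5 (the digits allowed by both its 13 across and its 15 down). If A2 = 5: then B2 would have to be in {8} for the 13 across but in {7,9} for the 27 down — contradiction. So A2 = 4.
B2 = 13 − 4 = 9 completes the 13 across.
A3 = 15 − 12 = 3 completes the 15 down.
B3 = 10 − 3 = 7 completes the 10 across.

4, 9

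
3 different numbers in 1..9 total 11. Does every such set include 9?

No

Counterexample: {1,2,8} sums to 11 without using 9.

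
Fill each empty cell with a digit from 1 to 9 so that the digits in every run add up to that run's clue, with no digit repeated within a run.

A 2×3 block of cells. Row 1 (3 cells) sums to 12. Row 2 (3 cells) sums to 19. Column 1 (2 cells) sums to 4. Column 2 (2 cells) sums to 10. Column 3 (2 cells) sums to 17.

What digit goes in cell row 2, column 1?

4 in 2 cells must be {1,3}; 17 in 2 cells must be {8,9}.
The 19 across and the 4 down share only 3, so (2,1) = 3.
Given what's placed, (2,3) must be 9 to fit the 19 across and 17 down.
(1,1) = 4 − 3 = 1 completes the 4 down.
(1,3) = 17 − 9 = 8 completes the 17 down.
(2,2) = 19 − 12 = 7 completes the 19 across.
(1,2) = 12 − 9 = 3 completes the 12 across.

3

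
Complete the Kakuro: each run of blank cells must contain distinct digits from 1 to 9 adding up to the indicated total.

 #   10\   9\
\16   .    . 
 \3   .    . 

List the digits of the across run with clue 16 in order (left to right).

16 in 2 cells must be {7,9}; 3 in 2 cells must be {1,2}.
The 16 across and the 9 down share only 7, so R1C2 = 7.
R2C2 = 9 − 7 = 2 completes the 9 down.
R1C1 = 16 − 7 = 9 completes the 16 across.
R2C1 = 3 − 2 = 1 completes the 3 across.

9 7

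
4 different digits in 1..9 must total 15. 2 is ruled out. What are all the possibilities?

4 distinct digits from 1–9 sum between 10 and 30.
Dropping sets that contain 2.

{1,3,4,7}; {1,3,5,6}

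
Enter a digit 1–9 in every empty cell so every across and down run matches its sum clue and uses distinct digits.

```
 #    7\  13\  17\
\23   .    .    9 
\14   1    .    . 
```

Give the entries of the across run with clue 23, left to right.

6 8 9

23 in 3 cells must be {6,8,9}; 17 in 2 cells must be {8,9}.
R1C1 = 7 − 1 = 6 completes the 7 down.
R1C2 = 23 − 15 = 8 completes the 23 across.
R2C2 = 13 − 8 = 5 completes the 13 down.
R2C3 = 14 − 6 = 8 completes the 14 across.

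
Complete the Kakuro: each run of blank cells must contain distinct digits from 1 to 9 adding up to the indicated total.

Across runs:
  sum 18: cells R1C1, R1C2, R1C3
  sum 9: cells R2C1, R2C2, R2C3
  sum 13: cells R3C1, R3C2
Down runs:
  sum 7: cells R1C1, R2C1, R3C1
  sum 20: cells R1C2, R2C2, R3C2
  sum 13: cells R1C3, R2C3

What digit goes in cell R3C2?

9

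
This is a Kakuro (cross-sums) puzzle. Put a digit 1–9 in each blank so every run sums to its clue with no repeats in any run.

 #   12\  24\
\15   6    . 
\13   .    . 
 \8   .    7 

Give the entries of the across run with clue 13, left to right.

5 8

24 in 3 cells must be {7,8,9}.
R1C2 = 15 − 6 = 9 completes the 15 across.
R2C2 = 24 − 16 = 8 completes the 24 down.
R3C1 = 8 − 7 = 1 completes the 8 across.
R2C1 = 13 − 8 = 5 completes the 13 across.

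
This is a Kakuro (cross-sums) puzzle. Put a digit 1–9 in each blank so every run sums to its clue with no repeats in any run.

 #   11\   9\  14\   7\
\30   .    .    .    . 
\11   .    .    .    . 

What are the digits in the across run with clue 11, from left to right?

3 2 5 1

30 in 4 cells must be {6,7,8,9}; 11 in 4 cells must be {1,2,3,5}.
Only 6 fits R1C4 under both its across sum 30 and down sum 7.
The 11 across and the 14 down share only 5, so R2C3 = 5.
R2C4 = 7 − 6 = 1 completes the 7 down.
R1C3 = 14 − 5 = 9 completes the 14 down.
No cell is forced outright now. R2C1 can only be 2 or 3 (the digits allowed by both its 11 across and its 11 down). If R2C1 = 2: then R1C1 would have to be in {7,8} for the 30 across but in {9} for the 11 down — contradiction. So R2C1 = 3.
R1C1 = 11 − 3 = 8 completes the 11 down.
R1C2 = 30 − 23 = 7 completes the 30 across.
R2C2 = 11 − 9 = 2 completes the 11 across.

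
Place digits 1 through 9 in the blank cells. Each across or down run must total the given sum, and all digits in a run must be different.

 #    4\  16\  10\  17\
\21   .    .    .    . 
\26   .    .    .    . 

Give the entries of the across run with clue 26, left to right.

3 9 6 8

4 in 2 cells must be {1,3}; 16 in 2 cells must be {7,9}; 17 in 2 cells must be {8,9}.
Only 3 fits R2C1 under both its across sum 26 and down sum 4.
Given what's placed, R2C2 must be 9 to fit the 26 across and 16 down.
R2C4 = 8: the only remaining digit allowed by both the 26 across and the 17 down.
R1C1 = 4 − 3 = 1 completes the 4 down.
R1C2 = 16 − 9 = 7 completes the 16 down.
R1C4 = 17 − 8 = 9 completes the 17 down.
R2C3 = 26 − 20 = 6 completes the 26 across.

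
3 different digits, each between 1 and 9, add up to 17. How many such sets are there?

3 distinct digits from 1–9 sum between 6 and 24.

7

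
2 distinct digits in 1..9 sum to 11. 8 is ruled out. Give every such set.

{2,9}; {4,7}; {5,6}

2 distinct digits from 1–9 sum between 3 and 17.
Dropping sets that contain 8.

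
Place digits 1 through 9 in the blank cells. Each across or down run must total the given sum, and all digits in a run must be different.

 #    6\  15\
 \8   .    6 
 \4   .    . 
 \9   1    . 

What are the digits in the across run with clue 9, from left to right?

1 8

4 in 2 cells must be {1,3}; 6 in 3 cells must be {1,2,3}.
R1C1 = 8 − 6 = 2 completes the 8 across.
R2C1 = 6 − 3 = 3 completes the 6 down.
R2C2 = 4 − 3 = 1 completes the 4 across.
R3C2 = 9 − 1 = 8 completes the 9 across.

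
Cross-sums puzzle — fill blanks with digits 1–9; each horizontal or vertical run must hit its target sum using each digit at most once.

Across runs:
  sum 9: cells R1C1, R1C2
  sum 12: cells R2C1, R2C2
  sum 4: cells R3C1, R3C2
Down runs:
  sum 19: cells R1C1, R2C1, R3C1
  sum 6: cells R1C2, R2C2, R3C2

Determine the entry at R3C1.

4 in 2 cells must be {1,3}; 6 in 3 cells must be {1,2,3}.
The 12 across and the 6 down share only 3, so R2C2 = 3.
The 4 across and the 19 down share only 3, so R3C1 = 3.
R3C2 = 4 − 3 = 1 completes the 4 across.
R1C1 = 7: the only remaining digit allowed by both the 9 across and the 19 down.
R1C2 = 9 − 7 = 2 completes the 9 across.
R2C1 = 12 − 3 = 9 completes the 12 across.

3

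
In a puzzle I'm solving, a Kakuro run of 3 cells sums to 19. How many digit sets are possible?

5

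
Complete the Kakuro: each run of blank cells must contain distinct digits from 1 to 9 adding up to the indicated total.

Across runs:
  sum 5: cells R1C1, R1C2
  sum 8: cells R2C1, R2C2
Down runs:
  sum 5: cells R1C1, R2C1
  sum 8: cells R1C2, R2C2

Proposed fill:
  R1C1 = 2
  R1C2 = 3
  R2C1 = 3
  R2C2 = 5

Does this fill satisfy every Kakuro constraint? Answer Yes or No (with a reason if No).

Across: 2+3=5; 3+5=8. Down: 2+3=5; 3+5=8. No digit repeats within any run.

Yes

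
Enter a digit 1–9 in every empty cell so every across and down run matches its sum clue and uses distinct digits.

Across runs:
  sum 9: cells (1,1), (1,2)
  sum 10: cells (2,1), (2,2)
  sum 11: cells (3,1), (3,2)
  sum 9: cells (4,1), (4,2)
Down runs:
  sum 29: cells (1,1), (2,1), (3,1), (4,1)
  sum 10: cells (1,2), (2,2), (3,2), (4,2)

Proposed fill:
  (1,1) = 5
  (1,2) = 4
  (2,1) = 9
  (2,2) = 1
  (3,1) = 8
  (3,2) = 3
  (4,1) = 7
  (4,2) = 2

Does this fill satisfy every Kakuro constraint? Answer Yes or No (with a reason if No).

Yes

Across: 5+4=9; 9+1=10; 8+3=11; 7+2=9. Down: 5+9+8+7=29; 4+1+3+2=10. No digit repeats within any run.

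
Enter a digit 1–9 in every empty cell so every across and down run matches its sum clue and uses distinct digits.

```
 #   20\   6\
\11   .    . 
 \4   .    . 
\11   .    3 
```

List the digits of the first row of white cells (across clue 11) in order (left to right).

4 in 2 cells must be {1,3}; 6 in 3 cells must be {1,2,3}.
R1C2 = 2: the only remaining digit allowed by both the 11 across and the 6 down.
Intersecting the 4 across with the 20 down forces R2C1 = 3.
R2C2 = 4 − 3 = 1 completes the 4 across.
R3C1 = 11 − 3 = 8 completes the 11 across.
R1C1 = 11 − 2 = 9 completes the 11 across.

9 2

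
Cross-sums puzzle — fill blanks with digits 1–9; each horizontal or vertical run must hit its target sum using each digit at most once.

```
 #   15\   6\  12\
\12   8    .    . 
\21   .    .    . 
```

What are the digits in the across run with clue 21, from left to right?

R1C2 = 1: the only remaining digit allowed by both the 12 across and the 6 down.
R1C3 = 12 − 9 = 3 completes the 12 across.
R2C1 = 15 − 8 = 7 completes the 15 down.
R2C2 = 6 − 1 = 5 completes the 6 down.
R2C3 = 21 − 12 = 9 completes the 21 across.

7, 5, 9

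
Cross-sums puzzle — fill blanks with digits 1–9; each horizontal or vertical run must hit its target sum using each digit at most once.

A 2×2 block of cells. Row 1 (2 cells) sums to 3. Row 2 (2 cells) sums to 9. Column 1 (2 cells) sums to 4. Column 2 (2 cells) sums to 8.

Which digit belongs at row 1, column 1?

1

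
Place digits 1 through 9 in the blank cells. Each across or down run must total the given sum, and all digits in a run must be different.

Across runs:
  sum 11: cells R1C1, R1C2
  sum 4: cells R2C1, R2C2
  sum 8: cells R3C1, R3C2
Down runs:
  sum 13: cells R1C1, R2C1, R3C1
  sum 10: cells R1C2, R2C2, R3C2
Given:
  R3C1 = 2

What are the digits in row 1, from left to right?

4 in 2 cells must be {1,3}.
Given what's placed, R2C1 must be 3 to fit the 4 across and 13 down.
R2C2 = 4 − 3 = 1 completes the 4 across.
R3C2 = 8 − 2 = 6 completes the 8 across.
R1C1 = 13 − 5 = 8 completes the 13 down.
R1C2 = 11 − 8 = 3 completes the 11 across.

8 3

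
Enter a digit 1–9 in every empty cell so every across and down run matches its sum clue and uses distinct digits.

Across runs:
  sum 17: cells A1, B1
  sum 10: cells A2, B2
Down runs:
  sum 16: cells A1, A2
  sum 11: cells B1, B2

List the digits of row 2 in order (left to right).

17 in 2 cells must be {8,9}; 16 in 2 cells must be {7,9}.
The 17 across and the 16 down share only 9, so A1 = 9.
B1 = 17 − 9 = 8 completes the 17 across.
A2 = 16 − 9 = 7 completes the 16 down.
B2 = 10 − 7 = 3 completes the 10 across.

7, 3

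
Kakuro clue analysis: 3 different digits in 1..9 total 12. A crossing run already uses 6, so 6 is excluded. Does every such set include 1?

No

Counterexample: {2,3,7} sums to 12 under that restriction without using 1.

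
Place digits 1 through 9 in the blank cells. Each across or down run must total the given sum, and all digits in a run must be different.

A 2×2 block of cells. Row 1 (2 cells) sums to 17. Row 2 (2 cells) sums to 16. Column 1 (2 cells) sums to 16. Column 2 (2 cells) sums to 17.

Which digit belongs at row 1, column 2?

17 in 2 cells must be {8,9}; 16 in 2 cells must be {7,9}.
The 17 across and the 16 down share only 9, so (1,1) = 9.
(1,2) = 17 − 9 = 8 completes the 17 across.
(2,1) = 16 − 9 = 7 completes the 16 down.
(2,2) = 16 − 7 = 9 completes the 16 across.

8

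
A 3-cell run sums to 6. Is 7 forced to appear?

No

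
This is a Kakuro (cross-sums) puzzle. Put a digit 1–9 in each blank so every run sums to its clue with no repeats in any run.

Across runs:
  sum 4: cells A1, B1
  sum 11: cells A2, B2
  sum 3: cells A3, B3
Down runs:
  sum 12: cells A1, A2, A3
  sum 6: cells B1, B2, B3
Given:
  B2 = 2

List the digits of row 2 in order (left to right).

9 2

4 in 2 cells must be {1,3}; 3 in 2 cells must be {1,2}; 6 in 3 cells must be {1,2,3}.
A2 = 11 − 2 = 9 completes the 11 across.
B3 = 1: the only remaining digit allowed by both the 3 across and the 6 down.
Given what's placed, A1 must be 1 to fit the 4 across and 12 down.
B1 = 4 − 1 = 3 completes the 4 across.
A3 = 3 − 1 = 2 completes the 3 across.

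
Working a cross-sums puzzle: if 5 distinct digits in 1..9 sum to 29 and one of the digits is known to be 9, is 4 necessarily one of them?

Counterexample: {1,5,6,8,9} sums to 29 under that restriction without using 4.

No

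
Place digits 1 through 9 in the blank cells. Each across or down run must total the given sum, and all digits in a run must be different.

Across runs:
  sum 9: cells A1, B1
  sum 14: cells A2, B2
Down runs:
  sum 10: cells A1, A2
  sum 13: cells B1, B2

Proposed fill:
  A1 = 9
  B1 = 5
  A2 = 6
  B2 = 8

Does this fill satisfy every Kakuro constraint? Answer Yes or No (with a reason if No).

No — the down run A1–A2 sums to 15, not 10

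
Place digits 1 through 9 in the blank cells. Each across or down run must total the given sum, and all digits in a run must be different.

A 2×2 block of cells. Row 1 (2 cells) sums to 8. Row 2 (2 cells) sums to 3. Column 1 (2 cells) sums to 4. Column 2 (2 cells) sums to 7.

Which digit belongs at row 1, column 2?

5

3 in 2 cells must be {1,2}; 4 in 2 cells must be {1,3}.
The 3 across and the 4 down share only 1, so (2,1) = 1.
(2,2) = 3 − 1 = 2 completes the 3 across.
(1,1) = 4 − 1 = 3 completes the 4 down.
(1,2) = 8 − 3 = 5 completes the 8 across.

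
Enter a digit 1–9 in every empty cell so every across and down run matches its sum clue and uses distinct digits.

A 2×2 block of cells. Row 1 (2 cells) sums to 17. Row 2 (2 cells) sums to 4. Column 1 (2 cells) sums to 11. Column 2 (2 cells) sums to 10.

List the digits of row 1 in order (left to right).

17 in 2 cells must be {8,9}; 4 in 2 cells must be {1,3}.
The 4 across and the 11 down share only 3, so (2,1) = 3.
(2,2) = 4 − 3 = 1 completes the 4 across.
(1,1) = 11 − 3 = 8 completes the 11 down.
(1,2) = 17 − 8 = 9 completes the 17 across.

8 9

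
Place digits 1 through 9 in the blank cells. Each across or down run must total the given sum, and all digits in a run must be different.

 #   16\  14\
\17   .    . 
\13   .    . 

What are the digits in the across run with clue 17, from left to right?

9 8

17 in 2 cells must be {8,9}; 16 in 2 cells must be {7,9}.
The 17 across and the 16 down share only 9, so R1C1 = 9.
R1C2 = 17 − 9 = 8 completes the 17 across.
R2C1 = 16 − 9 = 7 completes the 16 down.
R2C2 = 13 − 7 = 6 completes the 13 across.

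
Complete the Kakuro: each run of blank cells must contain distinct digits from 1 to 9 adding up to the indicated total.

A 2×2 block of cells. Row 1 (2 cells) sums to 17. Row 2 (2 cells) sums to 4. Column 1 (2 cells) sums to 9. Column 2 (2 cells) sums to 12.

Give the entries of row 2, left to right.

1 3

17 in 2 cells must be {8,9}; 4 in 2 cells must be {1,3}.
The 17 across and the 9 down share only 8, so (1,1) = 8.
(1,2) = 17 − 8 = 9 completes the 17 across.
(2,1) = 9 − 8 = 1 completes the 9 down.
(2,2) = 4 − 1 = 3 completes the 4 across.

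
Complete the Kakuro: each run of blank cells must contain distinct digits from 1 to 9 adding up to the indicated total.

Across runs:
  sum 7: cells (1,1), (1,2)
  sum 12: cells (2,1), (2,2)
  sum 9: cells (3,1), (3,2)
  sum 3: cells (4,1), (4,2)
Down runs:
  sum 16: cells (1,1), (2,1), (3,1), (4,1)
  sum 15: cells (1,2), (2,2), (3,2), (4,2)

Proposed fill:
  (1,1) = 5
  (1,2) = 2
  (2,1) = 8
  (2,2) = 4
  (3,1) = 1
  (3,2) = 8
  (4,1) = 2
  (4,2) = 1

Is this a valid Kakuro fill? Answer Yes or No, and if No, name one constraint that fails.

Yes

Across: 5+2=7; 8+4=12; 1+8=9; 2+1=3. Down: 5+8+1+2=16; 2+4+8+1=15. No digit repeats within any run.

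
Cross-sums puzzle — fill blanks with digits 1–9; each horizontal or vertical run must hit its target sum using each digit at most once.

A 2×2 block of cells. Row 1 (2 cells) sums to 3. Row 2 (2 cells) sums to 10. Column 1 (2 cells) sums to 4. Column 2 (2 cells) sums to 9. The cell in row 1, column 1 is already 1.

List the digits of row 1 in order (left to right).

1 2

3 in 2 cells must be {1,2}; 4 in 2 cells must be {1,3}.
(1,2) = 3 − 1 = 2 completes the 3 across.
(2,1) = 4 − 1 = 3 completes the 4 down.
(2,2) = 10 − 3 = 7 completes the 10 across.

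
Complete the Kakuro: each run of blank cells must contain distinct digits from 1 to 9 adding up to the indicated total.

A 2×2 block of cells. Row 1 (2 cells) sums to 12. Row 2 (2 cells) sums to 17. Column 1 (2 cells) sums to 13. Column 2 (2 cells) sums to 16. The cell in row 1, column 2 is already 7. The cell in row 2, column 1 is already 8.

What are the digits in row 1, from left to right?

17 in 2 cells must be {8,9}; 16 in 2 cells must be {7,9}.
(1,1) = 12 − 7 = 5 completes the 12 across.
(2,2) = 17 − 8 = 9 completes the 17 across.

5, 7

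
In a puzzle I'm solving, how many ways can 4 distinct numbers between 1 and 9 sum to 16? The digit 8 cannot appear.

6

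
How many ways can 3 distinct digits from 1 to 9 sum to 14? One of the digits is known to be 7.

3 distinct digits from 1–9 sum between 6 and 24.
Keeping only sets containing 7.
Enumerating: {1,6,7}, {2,5,7}, {3,4,7}.

3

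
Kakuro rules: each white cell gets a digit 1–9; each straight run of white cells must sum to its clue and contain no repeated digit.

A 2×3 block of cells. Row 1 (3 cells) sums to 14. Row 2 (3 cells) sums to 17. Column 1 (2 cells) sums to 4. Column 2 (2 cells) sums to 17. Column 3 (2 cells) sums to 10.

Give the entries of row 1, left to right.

4 in 2 cells must be {1,3}; 17 in 2 cells must be {8,9}.
Nothing is forced directly, so branch on (1,2), whose candidates are 8 or 9. If (1,2) = 8: that forces (1,1) = 1, after which (1,3) would have to be in {5} for the 14 across but in {1,2,3,4,6,7,8,9} for the 10 down — contradiction. So (1,2) = 9.
(2,2) = 17 − 9 = 8 completes the 17 down.
Given what's placed, (2,1) must be 3 to fit the 17 across and 4 down.
(2,3) = 17 − 11 = 6 completes the 17 across.
(1,1) = 4 − 3 = 1 completes the 4 down.
(1,3) = 14 − 10 = 4 completes the 14 across.

1 9 4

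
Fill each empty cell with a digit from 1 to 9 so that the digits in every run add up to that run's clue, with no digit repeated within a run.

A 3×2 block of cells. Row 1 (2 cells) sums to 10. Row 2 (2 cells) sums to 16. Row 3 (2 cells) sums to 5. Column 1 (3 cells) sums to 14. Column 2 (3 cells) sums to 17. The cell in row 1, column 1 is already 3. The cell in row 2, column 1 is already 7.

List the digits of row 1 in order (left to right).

3, 7

16 in 2 cells must be {7,9}.
(1,2) = 10 − 3 = 7 completes the 10 across.
(2,2) = 16 − 7 = 9 completes the 16 across.
(3,1) = 14 − 10 = 4 completes the 14 down.
(3,2) = 5 − 4 = 1 completes the 5 across.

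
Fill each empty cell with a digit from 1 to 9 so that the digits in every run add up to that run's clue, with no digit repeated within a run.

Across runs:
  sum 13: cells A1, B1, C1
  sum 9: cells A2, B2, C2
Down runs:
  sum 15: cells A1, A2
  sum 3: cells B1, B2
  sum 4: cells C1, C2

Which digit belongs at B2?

3 in 2 cells must be {1,2}; 4 in 2 cells must be {1,3}.
The 9 across and the 15 down share only 6, so A2 = 6.
Given what's placed, C2 must be 1 to fit the 9 across and 4 down.
A1 = 15 − 6 = 9 completes the 15 down.
B1 = 1: the only remaining digit allowed by both the 13 across and the 3 down.
C1 = 13 − 10 = 3 completes the 13 across.
B2 = 9 − 7 = 2 completes the 9 across.

2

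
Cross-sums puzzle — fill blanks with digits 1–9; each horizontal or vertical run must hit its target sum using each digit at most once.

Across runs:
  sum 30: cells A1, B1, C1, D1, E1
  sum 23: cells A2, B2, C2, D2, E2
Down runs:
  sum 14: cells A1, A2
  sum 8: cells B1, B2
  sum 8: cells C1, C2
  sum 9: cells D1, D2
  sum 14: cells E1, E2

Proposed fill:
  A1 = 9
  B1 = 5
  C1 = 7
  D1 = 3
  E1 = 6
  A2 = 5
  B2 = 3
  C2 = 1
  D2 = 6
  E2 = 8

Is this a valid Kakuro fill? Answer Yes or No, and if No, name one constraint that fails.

Yes

Across: 9+5+7+3+6=30; 5+3+1+6+8=23. Down: 9+5=14; 5+3=8; 7+1=8; 3+6=9; 6+8=14. No digit repeats within any run.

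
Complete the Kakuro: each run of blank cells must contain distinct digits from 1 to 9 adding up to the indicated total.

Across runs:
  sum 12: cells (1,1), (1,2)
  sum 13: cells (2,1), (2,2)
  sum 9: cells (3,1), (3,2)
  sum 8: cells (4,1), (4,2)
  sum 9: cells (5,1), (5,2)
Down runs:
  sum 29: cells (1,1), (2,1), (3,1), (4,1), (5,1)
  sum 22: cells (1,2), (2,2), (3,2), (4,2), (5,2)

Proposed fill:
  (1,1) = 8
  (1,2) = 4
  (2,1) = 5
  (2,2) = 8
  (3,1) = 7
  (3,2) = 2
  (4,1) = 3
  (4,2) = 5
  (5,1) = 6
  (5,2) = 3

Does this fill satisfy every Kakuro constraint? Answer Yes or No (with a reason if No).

Yes

Across: 8+4=12; 5+8=13; 7+2=9; 3+5=8; 6+3=9. Down: 8+5+7+3+6=29; 4+8+2+5+3=22. No digit repeats within any run.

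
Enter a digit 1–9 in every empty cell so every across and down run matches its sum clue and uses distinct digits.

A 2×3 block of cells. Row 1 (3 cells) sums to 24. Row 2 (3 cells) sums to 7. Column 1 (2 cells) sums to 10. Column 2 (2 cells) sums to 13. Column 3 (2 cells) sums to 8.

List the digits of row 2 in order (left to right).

2 4 1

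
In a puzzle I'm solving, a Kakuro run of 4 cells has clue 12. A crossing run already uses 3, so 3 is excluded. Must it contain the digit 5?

Yes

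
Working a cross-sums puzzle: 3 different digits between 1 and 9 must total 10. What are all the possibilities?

{1,2,7}; {1,3,6}; {1,4,5}; {2,3,5}

3 distinct digits from 1–9 sum between 6 and 24.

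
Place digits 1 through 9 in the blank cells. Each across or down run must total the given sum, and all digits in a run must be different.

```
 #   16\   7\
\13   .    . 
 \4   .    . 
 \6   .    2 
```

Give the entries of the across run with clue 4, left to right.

3 1

4 in 2 cells must be {1,3}; 7 in 3 cells must be {1,2,4}.
R1C2 = 4: the only remaining digit allowed by both the 13 across and the 7 down.
R2C2 = 7 − 6 = 1 completes the 7 down.
R3C1 = 6 − 2 = 4 completes the 6 across.
R1C1 = 13 − 4 = 9 completes the 13 across.
R2C1 = 4 − 1 = 3 completes the 4 across.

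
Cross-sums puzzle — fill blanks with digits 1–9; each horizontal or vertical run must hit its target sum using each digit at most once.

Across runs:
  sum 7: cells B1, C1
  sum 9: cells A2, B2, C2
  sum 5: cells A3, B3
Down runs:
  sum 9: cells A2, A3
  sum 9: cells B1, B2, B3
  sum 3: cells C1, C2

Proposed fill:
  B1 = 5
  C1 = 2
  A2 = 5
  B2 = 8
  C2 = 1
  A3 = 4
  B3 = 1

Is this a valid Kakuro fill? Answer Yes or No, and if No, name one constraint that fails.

No — the across run A2–C2 sums to 14, not 9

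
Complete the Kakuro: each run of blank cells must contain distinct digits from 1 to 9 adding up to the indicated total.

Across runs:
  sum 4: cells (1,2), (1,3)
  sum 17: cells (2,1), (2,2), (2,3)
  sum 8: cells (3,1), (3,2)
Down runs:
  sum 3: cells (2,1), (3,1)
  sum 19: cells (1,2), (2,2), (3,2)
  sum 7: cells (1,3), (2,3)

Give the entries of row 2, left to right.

2 9 6

4 in 2 cells must be {1,3}; 3 in 2 cells must be {1,2}.
The 4 across and the 19 down share only 3, so (1,2) = 3.
(1,3) = 4 − 3 = 1 completes the 4 across.
(2,3) = 7 − 1 = 6 completes the 7 down.
(3,2) = 7: the only remaining digit allowed by both the 8 across and the 19 down.
(2,1) = 2: the only remaining digit allowed by both the 17 across and the 3 down.
(2,2) = 17 − 8 = 9 completes the 17 across.
(3,1) = 8 − 7 = 1 completes the 8 across.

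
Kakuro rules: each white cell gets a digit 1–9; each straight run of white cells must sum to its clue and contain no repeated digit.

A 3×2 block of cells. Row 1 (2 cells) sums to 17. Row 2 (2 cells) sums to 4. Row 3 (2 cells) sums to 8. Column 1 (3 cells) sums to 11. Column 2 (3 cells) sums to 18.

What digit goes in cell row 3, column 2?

6

17 in 2 cells must be {8,9}; 4 in 2 cells must be {1,3}.
The 17 across and the 11 down share only 8, so (1,1) = 8.
(1,2) = 17 − 8 = 9 completes the 17 across.
Given what's placed, (2,1) must be 1 to fit the 4 across and 11 down.
(2,2) = 4 − 1 = 3 completes the 4 across.
(3,1) = 11 − 9 = 2 completes the 11 down.
(3,2) = 8 − 2 = 6 completes the 8 across.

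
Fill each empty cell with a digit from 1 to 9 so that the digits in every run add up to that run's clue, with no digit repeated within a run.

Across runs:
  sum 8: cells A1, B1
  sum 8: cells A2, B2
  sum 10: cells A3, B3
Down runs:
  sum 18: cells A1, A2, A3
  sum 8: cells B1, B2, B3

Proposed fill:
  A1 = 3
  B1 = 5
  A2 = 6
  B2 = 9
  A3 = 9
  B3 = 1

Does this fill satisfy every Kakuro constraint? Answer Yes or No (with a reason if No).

No — the down run B1–B3 sums to 15, not 8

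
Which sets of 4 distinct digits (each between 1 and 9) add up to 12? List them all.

{1,2,3,6}; {1,2,4,5}

4 distinct digits from 1–9 sum between 10 and 30.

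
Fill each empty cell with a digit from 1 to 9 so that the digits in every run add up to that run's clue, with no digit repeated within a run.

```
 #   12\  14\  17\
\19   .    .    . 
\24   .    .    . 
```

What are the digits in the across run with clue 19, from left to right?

5, 6, 8

24 in 3 cells must be {7,8,9}; 17 in 2 cells must be {8,9}.
Nothing is forced directly, so branch on R1C3, whose candidates are 8 or 9. If R1C3 = 9: that forces R2C3 = 8, R2C2 = 9, after which R1C2 would have to be in {2,3,4,6,7,8} for the 19 across but in {5} for the 14 down — contradiction. So R1C3 = 8.
R2C3 = 17 − 8 = 9 completes the 17 down.
Given what's placed, R2C2 must be 8 to fit the 24 across and 14 down.
R1C2 = 14 − 8 = 6 completes the 14 down.
R2C1 = 24 − 17 = 7 completes the 24 across.
R1C1 = 19 − 14 = 5 completes the 19 across.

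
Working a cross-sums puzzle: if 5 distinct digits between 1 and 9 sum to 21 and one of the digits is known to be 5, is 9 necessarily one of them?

Counterexample: {1,2,5,6,7} sums to 21 under that restriction without using 9.

No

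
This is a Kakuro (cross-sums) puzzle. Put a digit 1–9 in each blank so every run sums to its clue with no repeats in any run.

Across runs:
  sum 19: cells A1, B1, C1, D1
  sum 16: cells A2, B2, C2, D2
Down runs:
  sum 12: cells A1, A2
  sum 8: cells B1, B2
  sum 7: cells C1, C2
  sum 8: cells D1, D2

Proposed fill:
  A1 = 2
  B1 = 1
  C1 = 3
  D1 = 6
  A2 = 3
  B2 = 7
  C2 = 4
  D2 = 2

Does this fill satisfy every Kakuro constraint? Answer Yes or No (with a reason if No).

No — the across run A1–D1 sums to 12, not 19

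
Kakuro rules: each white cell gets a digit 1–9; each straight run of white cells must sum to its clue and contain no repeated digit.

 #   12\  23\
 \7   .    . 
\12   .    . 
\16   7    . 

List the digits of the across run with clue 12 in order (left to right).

4 8

16 in 2 cells must be {7,9}; 23 in 3 cells must be {6,8,9}.
Intersecting the 7 across with the 23 down forces R1C2 = 6.
R3C2 = 16 − 7 = 9 completes the 16 across.
R1C1 = 7 − 6 = 1 completes the 7 across.
R2C1 = 12 − 8 = 4 completes the 12 down.
R2C2 = 12 − 4 = 8 completes the 12 across.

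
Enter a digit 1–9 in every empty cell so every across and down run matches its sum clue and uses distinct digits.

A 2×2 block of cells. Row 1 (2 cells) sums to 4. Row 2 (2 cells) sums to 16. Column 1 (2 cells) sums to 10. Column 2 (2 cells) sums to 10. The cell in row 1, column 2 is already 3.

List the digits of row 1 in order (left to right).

4 in 2 cells must be {1,3}; 16 in 2 cells must be {7,9}.
(1,1) = 4 − 3 = 1 completes the 4 across.
(2,1) = 10 − 1 = 9 completes the 10 down.
(2,2) = 16 − 9 = 7 completes the 16 across.

1, 3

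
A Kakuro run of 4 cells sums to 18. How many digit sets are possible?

4 distinct digits from 1–9 sum between 10 and 30.

11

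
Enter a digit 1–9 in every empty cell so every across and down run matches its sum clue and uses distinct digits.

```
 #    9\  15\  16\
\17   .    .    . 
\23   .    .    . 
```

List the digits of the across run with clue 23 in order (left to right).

23 in 3 cells must be {6,8,9}; 16 in 2 cells must be {7,9}.
The 23 across and the 16 down share only 9, so R2C3 = 9.
R1C3 = 16 − 9 = 7 completes the 16 down.
Nothing is forced directly, so branch on R2C1, whose candidates are 6 or 8. If R2C1 = 6: then R1C1 would have to be in {1,2,4,6,8,9} for the 17 across but in {3} for the 9 down — contradiction. So R2C1 = 8.
R1C1 = 9 − 8 = 1 completes the 9 down.
R1C2 = 17 − 8 = 9 completes the 17 across.
R2C2 = 23 − 17 = 6 completes the 23 across.

8 6 9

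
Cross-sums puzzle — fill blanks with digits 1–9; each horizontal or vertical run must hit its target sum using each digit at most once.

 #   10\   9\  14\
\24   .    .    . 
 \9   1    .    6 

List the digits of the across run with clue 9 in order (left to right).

1 2 6

24 in 3 cells must be {7,8,9}.
R1C1 = 10 − 1 = 9 completes the 10 down.
R1C3 = 14 − 6 = 8 completes the 14 down.
R2C2 = 9 − 7 = 2 completes the 9 across.
R1C2 = 24 − 17 = 7 completes the 24 across.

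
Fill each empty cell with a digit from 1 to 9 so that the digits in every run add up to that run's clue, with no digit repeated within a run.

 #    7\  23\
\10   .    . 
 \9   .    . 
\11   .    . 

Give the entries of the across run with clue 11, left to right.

7 in 3 cells must be {1,2,4}; 23 in 3 cells must be {6,8,9}.
Nothing is forced directly, so branch on R2C2, whose candidates are 6 or 8. If R2C2 = 6: then R2C1 would have to be in {3} for the 9 across but in {1,2,4} for the 7 down — contradiction. So R2C2 = 8.
R2C1 = 9 − 8 = 1 completes the 9 across.
Nothing is forced directly, so branch on R1C1, whose candidates are 2 or 4. If R1C1 = 2: then R1C2 would have to be in {8} for the 10 across but in {6,9} for the 23 down — contradiction. So R1C1 = 4.
R1C2 = 10 − 4 = 6 completes the 10 across.
R3C1 = 7 − 5 = 2 completes the 7 down.
R3C2 = 11 − 2 = 9 completes the 11 across.

2 9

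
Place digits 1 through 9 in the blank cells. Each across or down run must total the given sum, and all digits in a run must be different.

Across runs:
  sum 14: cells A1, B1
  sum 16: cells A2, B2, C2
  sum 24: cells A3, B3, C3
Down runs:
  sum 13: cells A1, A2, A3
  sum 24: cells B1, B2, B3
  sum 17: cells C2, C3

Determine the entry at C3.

24 in 3 cells must be {7,8,9}; 17 in 2 cells must be {8,9}.
Nothing is forced directly, so branch on C2, whose candidates are 8 or 9. If C2 = 9: then B2 would have to be in {1,2,3,4,5,6} for the 16 across but in {7,8,9} for the 24 down — contradiction. So C2 = 8.
Given what's placed, B2 must be 7 to fit the 16 across and 24 down.
C3 = 17 − 8 = 9 completes the 17 down.

9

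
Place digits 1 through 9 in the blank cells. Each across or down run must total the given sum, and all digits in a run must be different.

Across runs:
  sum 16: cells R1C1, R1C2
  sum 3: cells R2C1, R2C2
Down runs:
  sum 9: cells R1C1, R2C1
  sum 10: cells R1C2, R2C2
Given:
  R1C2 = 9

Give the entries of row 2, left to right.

2 1

16 in 2 cells must be {7,9}; 3 in 2 cells must be {1,2}.
R1C1 = 16 − 9 = 7 completes the 16 across.
R2C1 = 9 − 7 = 2 completes the 9 down.
R2C2 = 3 − 2 = 1 completes the 3 across.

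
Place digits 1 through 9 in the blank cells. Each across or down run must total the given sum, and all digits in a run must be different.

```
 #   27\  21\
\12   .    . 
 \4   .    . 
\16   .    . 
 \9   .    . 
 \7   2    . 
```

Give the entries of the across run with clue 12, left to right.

8 4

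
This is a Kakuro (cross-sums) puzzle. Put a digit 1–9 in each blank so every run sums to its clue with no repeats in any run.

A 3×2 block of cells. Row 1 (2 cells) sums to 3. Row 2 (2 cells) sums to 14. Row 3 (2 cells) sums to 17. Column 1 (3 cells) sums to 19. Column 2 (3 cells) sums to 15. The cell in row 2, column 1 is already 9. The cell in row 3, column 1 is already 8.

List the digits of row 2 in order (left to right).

3 in 2 cells must be {1,2}; 17 in 2 cells must be {8,9}.
(1,1) = 19 − 17 = 2 completes the 19 down.
(1,2) = 3 − 2 = 1 completes the 3 across.
(2,2) = 14 − 9 = 5 completes the 14 across.
(3,2) = 17 − 8 = 9 completes the 17 across.

9, 5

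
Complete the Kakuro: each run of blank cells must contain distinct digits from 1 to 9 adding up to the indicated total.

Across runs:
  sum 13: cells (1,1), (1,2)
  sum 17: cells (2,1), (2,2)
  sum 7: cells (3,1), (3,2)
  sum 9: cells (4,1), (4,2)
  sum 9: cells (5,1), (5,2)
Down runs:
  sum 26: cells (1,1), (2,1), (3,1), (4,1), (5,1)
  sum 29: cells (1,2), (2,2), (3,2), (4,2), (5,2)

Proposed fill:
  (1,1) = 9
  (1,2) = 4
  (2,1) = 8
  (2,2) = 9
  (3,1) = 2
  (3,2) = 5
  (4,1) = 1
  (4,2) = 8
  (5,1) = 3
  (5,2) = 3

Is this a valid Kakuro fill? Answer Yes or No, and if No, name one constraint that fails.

No — the across run (5,1)–(5,2) sums to 6, not 9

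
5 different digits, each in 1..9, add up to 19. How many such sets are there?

5 distinct digits from 1–9 sum between 15 and 35.
Enumerating: {1,2,3,4,9}, {1,2,3,5,8}, {1,2,3,6,7}, {1,2,4,5,7}, {1,3,4,5,6}.

5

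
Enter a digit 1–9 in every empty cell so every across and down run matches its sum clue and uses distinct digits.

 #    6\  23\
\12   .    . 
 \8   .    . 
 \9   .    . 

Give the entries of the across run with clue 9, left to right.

6 in 3 cells must be {1,2,3}; 23 in 3 cells must be {6,8,9}.
The 12 across and the 6 down share only 3, so R1C1 = 3.
R1C2 = 12 − 3 = 9 completes the 12 across.
Given what's placed, R2C2 must be 6 to fit the 8 across and 23 down.
R3C2 = 23 − 15 = 8 completes the 23 down.
R2C1 = 8 − 6 = 2 completes the 8 across.
R3C1 = 9 − 8 = 1 completes the 9 across.

1 8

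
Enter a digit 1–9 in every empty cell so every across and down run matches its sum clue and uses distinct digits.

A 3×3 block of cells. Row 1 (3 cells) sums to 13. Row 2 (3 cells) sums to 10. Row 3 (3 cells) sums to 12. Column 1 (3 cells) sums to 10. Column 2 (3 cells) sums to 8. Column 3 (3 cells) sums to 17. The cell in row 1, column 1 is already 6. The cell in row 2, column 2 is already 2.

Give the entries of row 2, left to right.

1, 2, 7

(1,2) = 5: the only remaining digit allowed by both the 13 across and the 8 down.
(1,3) = 13 − 11 = 2 completes the 13 across.
(2,3) = 7: the only remaining digit allowed by both the 10 across and the 17 down.
(3,2) = 8 − 7 = 1 completes the 8 down.
(3,3) = 17 − 9 = 8 completes the 17 down.
(2,1) = 10 − 9 = 1 completes the 10 across.
(3,1) = 12 − 9 = 3 completes the 12 across.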